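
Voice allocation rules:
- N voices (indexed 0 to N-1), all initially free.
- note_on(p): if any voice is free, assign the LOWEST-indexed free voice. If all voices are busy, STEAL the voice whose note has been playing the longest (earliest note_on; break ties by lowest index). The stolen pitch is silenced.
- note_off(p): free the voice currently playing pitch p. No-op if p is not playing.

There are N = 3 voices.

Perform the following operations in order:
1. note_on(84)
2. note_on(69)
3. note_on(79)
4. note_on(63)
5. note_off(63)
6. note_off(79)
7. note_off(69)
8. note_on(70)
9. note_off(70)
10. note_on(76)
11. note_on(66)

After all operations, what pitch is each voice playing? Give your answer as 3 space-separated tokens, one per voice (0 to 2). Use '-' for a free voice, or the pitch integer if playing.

Answer: 76 66 -

Derivation:
Op 1: note_on(84): voice 0 is free -> assigned | voices=[84 - -]
Op 2: note_on(69): voice 1 is free -> assigned | voices=[84 69 -]
Op 3: note_on(79): voice 2 is free -> assigned | voices=[84 69 79]
Op 4: note_on(63): all voices busy, STEAL voice 0 (pitch 84, oldest) -> assign | voices=[63 69 79]
Op 5: note_off(63): free voice 0 | voices=[- 69 79]
Op 6: note_off(79): free voice 2 | voices=[- 69 -]
Op 7: note_off(69): free voice 1 | voices=[- - -]
Op 8: note_on(70): voice 0 is free -> assigned | voices=[70 - -]
Op 9: note_off(70): free voice 0 | voices=[- - -]
Op 10: note_on(76): voice 0 is free -> assigned | voices=[76 - -]
Op 11: note_on(66): voice 1 is free -> assigned | voices=[76 66 -]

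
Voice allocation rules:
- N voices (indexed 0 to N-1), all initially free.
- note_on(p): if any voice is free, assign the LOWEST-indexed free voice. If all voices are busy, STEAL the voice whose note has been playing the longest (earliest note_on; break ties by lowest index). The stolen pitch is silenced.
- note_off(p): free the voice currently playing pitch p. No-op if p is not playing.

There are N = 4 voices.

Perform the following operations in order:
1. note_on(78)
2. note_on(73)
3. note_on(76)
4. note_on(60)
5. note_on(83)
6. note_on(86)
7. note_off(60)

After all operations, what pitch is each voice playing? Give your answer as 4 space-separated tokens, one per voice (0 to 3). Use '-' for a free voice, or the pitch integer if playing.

Answer: 83 86 76 -

Derivation:
Op 1: note_on(78): voice 0 is free -> assigned | voices=[78 - - -]
Op 2: note_on(73): voice 1 is free -> assigned | voices=[78 73 - -]
Op 3: note_on(76): voice 2 is free -> assigned | voices=[78 73 76 -]
Op 4: note_on(60): voice 3 is free -> assigned | voices=[78 73 76 60]
Op 5: note_on(83): all voices busy, STEAL voice 0 (pitch 78, oldest) -> assign | voices=[83 73 76 60]
Op 6: note_on(86): all voices busy, STEAL voice 1 (pitch 73, oldest) -> assign | voices=[83 86 76 60]
Op 7: note_off(60): free voice 3 | voices=[83 86 76 -]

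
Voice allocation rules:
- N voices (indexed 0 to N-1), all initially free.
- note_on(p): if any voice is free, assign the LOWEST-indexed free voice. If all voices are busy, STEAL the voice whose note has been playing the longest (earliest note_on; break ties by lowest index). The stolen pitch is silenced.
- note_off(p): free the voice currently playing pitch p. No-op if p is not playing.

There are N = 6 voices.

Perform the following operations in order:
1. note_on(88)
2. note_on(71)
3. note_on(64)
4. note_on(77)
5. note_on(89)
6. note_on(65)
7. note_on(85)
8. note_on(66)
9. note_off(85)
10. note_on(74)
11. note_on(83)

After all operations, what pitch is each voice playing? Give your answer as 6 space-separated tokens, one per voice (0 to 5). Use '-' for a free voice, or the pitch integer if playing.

Op 1: note_on(88): voice 0 is free -> assigned | voices=[88 - - - - -]
Op 2: note_on(71): voice 1 is free -> assigned | voices=[88 71 - - - -]
Op 3: note_on(64): voice 2 is free -> assigned | voices=[88 71 64 - - -]
Op 4: note_on(77): voice 3 is free -> assigned | voices=[88 71 64 77 - -]
Op 5: note_on(89): voice 4 is free -> assigned | voices=[88 71 64 77 89 -]
Op 6: note_on(65): voice 5 is free -> assigned | voices=[88 71 64 77 89 65]
Op 7: note_on(85): all voices busy, STEAL voice 0 (pitch 88, oldest) -> assign | voices=[85 71 64 77 89 65]
Op 8: note_on(66): all voices busy, STEAL voice 1 (pitch 71, oldest) -> assign | voices=[85 66 64 77 89 65]
Op 9: note_off(85): free voice 0 | voices=[- 66 64 77 89 65]
Op 10: note_on(74): voice 0 is free -> assigned | voices=[74 66 64 77 89 65]
Op 11: note_on(83): all voices busy, STEAL voice 2 (pitch 64, oldest) -> assign | voices=[74 66 83 77 89 65]

Answer: 74 66 83 77 89 65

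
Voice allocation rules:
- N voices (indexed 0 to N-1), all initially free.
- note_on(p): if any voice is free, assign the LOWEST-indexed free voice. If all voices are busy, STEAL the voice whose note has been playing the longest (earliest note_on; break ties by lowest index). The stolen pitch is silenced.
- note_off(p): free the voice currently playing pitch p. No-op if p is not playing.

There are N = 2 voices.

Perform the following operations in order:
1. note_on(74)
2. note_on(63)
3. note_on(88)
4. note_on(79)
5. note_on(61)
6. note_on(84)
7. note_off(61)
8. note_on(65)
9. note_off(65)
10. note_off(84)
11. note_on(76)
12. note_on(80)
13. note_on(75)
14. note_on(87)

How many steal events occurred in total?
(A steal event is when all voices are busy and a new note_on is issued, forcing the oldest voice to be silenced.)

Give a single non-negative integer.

Answer: 6

Derivation:
Op 1: note_on(74): voice 0 is free -> assigned | voices=[74 -]
Op 2: note_on(63): voice 1 is free -> assigned | voices=[74 63]
Op 3: note_on(88): all voices busy, STEAL voice 0 (pitch 74, oldest) -> assign | voices=[88 63]
Op 4: note_on(79): all voices busy, STEAL voice 1 (pitch 63, oldest) -> assign | voices=[88 79]
Op 5: note_on(61): all voices busy, STEAL voice 0 (pitch 88, oldest) -> assign | voices=[61 79]
Op 6: note_on(84): all voices busy, STEAL voice 1 (pitch 79, oldest) -> assign | voices=[61 84]
Op 7: note_off(61): free voice 0 | voices=[- 84]
Op 8: note_on(65): voice 0 is free -> assigned | voices=[65 84]
Op 9: note_off(65): free voice 0 | voices=[- 84]
Op 10: note_off(84): free voice 1 | voices=[- -]
Op 11: note_on(76): voice 0 is free -> assigned | voices=[76 -]
Op 12: note_on(80): voice 1 is free -> assigned | voices=[76 80]
Op 13: note_on(75): all voices busy, STEAL voice 0 (pitch 76, oldest) -> assign | voices=[75 80]
Op 14: note_on(87): all voices busy, STEAL voice 1 (pitch 80, oldest) -> assign | voices=[75 87]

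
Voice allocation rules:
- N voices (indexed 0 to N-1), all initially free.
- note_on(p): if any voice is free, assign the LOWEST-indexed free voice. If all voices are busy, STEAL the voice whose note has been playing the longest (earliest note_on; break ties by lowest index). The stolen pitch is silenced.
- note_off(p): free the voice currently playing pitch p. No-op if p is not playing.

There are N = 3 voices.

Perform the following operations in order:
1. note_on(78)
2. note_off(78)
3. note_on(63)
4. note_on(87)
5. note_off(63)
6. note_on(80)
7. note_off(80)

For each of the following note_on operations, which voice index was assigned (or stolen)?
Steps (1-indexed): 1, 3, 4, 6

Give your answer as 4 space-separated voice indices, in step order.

Op 1: note_on(78): voice 0 is free -> assigned | voices=[78 - -]
Op 2: note_off(78): free voice 0 | voices=[- - -]
Op 3: note_on(63): voice 0 is free -> assigned | voices=[63 - -]
Op 4: note_on(87): voice 1 is free -> assigned | voices=[63 87 -]
Op 5: note_off(63): free voice 0 | voices=[- 87 -]
Op 6: note_on(80): voice 0 is free -> assigned | voices=[80 87 -]
Op 7: note_off(80): free voice 0 | voices=[- 87 -]

Answer: 0 0 1 0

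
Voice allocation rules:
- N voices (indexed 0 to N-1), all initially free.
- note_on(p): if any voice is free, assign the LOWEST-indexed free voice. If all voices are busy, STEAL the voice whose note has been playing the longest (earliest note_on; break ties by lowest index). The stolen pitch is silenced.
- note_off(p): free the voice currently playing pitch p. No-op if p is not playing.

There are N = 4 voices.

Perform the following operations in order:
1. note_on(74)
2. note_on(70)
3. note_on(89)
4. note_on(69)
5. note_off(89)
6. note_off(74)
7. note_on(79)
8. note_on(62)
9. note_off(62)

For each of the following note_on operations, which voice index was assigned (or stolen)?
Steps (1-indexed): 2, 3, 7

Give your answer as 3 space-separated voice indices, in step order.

Answer: 1 2 0

Derivation:
Op 1: note_on(74): voice 0 is free -> assigned | voices=[74 - - -]
Op 2: note_on(70): voice 1 is free -> assigned | voices=[74 70 - -]
Op 3: note_on(89): voice 2 is free -> assigned | voices=[74 70 89 -]
Op 4: note_on(69): voice 3 is free -> assigned | voices=[74 70 89 69]
Op 5: note_off(89): free voice 2 | voices=[74 70 - 69]
Op 6: note_off(74): free voice 0 | voices=[- 70 - 69]
Op 7: note_on(79): voice 0 is free -> assigned | voices=[79 70 - 69]
Op 8: note_on(62): voice 2 is free -> assigned | voices=[79 70 62 69]
Op 9: note_off(62): free voice 2 | voices=[79 70 - 69]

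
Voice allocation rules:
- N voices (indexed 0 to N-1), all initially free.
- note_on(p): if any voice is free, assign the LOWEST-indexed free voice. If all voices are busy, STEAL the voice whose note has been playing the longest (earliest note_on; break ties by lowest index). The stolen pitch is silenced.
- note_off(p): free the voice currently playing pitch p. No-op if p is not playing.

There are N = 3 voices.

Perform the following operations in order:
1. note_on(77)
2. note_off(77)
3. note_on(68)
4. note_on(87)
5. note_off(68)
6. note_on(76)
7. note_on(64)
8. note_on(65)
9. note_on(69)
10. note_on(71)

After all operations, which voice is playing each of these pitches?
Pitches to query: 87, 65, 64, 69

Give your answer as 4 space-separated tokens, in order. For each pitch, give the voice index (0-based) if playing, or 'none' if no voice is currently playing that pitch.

Op 1: note_on(77): voice 0 is free -> assigned | voices=[77 - -]
Op 2: note_off(77): free voice 0 | voices=[- - -]
Op 3: note_on(68): voice 0 is free -> assigned | voices=[68 - -]
Op 4: note_on(87): voice 1 is free -> assigned | voices=[68 87 -]
Op 5: note_off(68): free voice 0 | voices=[- 87 -]
Op 6: note_on(76): voice 0 is free -> assigned | voices=[76 87 -]
Op 7: note_on(64): voice 2 is free -> assigned | voices=[76 87 64]
Op 8: note_on(65): all voices busy, STEAL voice 1 (pitch 87, oldest) -> assign | voices=[76 65 64]
Op 9: note_on(69): all voices busy, STEAL voice 0 (pitch 76, oldest) -> assign | voices=[69 65 64]
Op 10: note_on(71): all voices busy, STEAL voice 2 (pitch 64, oldest) -> assign | voices=[69 65 71]

Answer: none 1 none 0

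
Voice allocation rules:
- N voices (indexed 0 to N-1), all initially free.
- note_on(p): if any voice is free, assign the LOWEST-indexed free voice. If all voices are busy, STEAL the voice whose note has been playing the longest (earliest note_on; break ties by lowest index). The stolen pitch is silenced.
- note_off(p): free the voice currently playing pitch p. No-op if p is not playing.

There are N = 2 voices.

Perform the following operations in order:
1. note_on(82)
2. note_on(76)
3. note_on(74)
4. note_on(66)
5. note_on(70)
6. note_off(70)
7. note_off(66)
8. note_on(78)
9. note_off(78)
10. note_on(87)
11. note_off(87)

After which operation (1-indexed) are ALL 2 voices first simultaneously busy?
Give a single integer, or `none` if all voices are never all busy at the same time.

Op 1: note_on(82): voice 0 is free -> assigned | voices=[82 -]
Op 2: note_on(76): voice 1 is free -> assigned | voices=[82 76]
Op 3: note_on(74): all voices busy, STEAL voice 0 (pitch 82, oldest) -> assign | voices=[74 76]
Op 4: note_on(66): all voices busy, STEAL voice 1 (pitch 76, oldest) -> assign | voices=[74 66]
Op 5: note_on(70): all voices busy, STEAL voice 0 (pitch 74, oldest) -> assign | voices=[70 66]
Op 6: note_off(70): free voice 0 | voices=[- 66]
Op 7: note_off(66): free voice 1 | voices=[- -]
Op 8: note_on(78): voice 0 is free -> assigned | voices=[78 -]
Op 9: note_off(78): free voice 0 | voices=[- -]
Op 10: note_on(87): voice 0 is free -> assigned | voices=[87 -]
Op 11: note_off(87): free voice 0 | voices=[- -]

Answer: 2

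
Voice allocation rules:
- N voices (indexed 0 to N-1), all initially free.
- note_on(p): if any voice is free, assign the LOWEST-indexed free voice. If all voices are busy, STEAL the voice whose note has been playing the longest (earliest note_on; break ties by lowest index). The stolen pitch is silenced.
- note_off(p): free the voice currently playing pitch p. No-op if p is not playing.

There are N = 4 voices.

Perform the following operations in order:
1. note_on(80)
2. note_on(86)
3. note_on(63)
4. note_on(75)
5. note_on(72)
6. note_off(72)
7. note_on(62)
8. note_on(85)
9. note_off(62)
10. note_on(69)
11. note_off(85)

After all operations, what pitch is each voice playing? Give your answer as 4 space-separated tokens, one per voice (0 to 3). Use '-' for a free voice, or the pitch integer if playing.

Answer: 69 - 63 75

Derivation:
Op 1: note_on(80): voice 0 is free -> assigned | voices=[80 - - -]
Op 2: note_on(86): voice 1 is free -> assigned | voices=[80 86 - -]
Op 3: note_on(63): voice 2 is free -> assigned | voices=[80 86 63 -]
Op 4: note_on(75): voice 3 is free -> assigned | voices=[80 86 63 75]
Op 5: note_on(72): all voices busy, STEAL voice 0 (pitch 80, oldest) -> assign | voices=[72 86 63 75]
Op 6: note_off(72): free voice 0 | voices=[- 86 63 75]
Op 7: note_on(62): voice 0 is free -> assigned | voices=[62 86 63 75]
Op 8: note_on(85): all voices busy, STEAL voice 1 (pitch 86, oldest) -> assign | voices=[62 85 63 75]
Op 9: note_off(62): free voice 0 | voices=[- 85 63 75]
Op 10: note_on(69): voice 0 is free -> assigned | voices=[69 85 63 75]
Op 11: note_off(85): free voice 1 | voices=[69 - 63 75]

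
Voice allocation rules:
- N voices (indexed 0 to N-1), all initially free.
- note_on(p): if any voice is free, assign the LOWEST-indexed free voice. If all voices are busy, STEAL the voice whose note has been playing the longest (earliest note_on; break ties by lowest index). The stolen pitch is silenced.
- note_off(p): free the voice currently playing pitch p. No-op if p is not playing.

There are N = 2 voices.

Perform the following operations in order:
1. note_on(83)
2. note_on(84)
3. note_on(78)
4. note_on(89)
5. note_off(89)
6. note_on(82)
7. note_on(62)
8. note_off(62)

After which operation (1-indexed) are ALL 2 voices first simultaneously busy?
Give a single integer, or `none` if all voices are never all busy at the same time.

Answer: 2

Derivation:
Op 1: note_on(83): voice 0 is free -> assigned | voices=[83 -]
Op 2: note_on(84): voice 1 is free -> assigned | voices=[83 84]
Op 3: note_on(78): all voices busy, STEAL voice 0 (pitch 83, oldest) -> assign | voices=[78 84]
Op 4: note_on(89): all voices busy, STEAL voice 1 (pitch 84, oldest) -> assign | voices=[78 89]
Op 5: note_off(89): free voice 1 | voices=[78 -]
Op 6: note_on(82): voice 1 is free -> assigned | voices=[78 82]
Op 7: note_on(62): all voices busy, STEAL voice 0 (pitch 78, oldest) -> assign | voices=[62 82]
Op 8: note_off(62): free voice 0 | voices=[- 82]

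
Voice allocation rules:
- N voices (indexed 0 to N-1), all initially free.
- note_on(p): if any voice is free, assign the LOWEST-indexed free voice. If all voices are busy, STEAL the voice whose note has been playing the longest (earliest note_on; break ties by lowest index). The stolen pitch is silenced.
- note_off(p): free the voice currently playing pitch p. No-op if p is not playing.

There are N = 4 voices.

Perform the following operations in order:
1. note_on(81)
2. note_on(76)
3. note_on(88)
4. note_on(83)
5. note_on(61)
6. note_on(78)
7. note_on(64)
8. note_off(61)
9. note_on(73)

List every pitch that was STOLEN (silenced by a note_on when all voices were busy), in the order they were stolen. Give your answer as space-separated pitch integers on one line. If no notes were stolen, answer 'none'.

Op 1: note_on(81): voice 0 is free -> assigned | voices=[81 - - -]
Op 2: note_on(76): voice 1 is free -> assigned | voices=[81 76 - -]
Op 3: note_on(88): voice 2 is free -> assigned | voices=[81 76 88 -]
Op 4: note_on(83): voice 3 is free -> assigned | voices=[81 76 88 83]
Op 5: note_on(61): all voices busy, STEAL voice 0 (pitch 81, oldest) -> assign | voices=[61 76 88 83]
Op 6: note_on(78): all voices busy, STEAL voice 1 (pitch 76, oldest) -> assign | voices=[61 78 88 83]
Op 7: note_on(64): all voices busy, STEAL voice 2 (pitch 88, oldest) -> assign | voices=[61 78 64 83]
Op 8: note_off(61): free voice 0 | voices=[- 78 64 83]
Op 9: note_on(73): voice 0 is free -> assigned | voices=[73 78 64 83]

Answer: 81 76 88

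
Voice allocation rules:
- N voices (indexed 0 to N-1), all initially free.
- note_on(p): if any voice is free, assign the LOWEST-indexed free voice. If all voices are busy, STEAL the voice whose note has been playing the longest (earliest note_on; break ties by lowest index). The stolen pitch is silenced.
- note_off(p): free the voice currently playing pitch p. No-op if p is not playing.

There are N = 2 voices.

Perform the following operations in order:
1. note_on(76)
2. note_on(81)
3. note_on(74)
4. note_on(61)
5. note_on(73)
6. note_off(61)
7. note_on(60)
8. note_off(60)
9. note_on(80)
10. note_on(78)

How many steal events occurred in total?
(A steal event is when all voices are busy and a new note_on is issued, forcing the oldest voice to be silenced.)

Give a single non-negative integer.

Op 1: note_on(76): voice 0 is free -> assigned | voices=[76 -]
Op 2: note_on(81): voice 1 is free -> assigned | voices=[76 81]
Op 3: note_on(74): all voices busy, STEAL voice 0 (pitch 76, oldest) -> assign | voices=[74 81]
Op 4: note_on(61): all voices busy, STEAL voice 1 (pitch 81, oldest) -> assign | voices=[74 61]
Op 5: note_on(73): all voices busy, STEAL voice 0 (pitch 74, oldest) -> assign | voices=[73 61]
Op 6: note_off(61): free voice 1 | voices=[73 -]
Op 7: note_on(60): voice 1 is free -> assigned | voices=[73 60]
Op 8: note_off(60): free voice 1 | voices=[73 -]
Op 9: note_on(80): voice 1 is free -> assigned | voices=[73 80]
Op 10: note_on(78): all voices busy, STEAL voice 0 (pitch 73, oldest) -> assign | voices=[78 80]

Answer: 4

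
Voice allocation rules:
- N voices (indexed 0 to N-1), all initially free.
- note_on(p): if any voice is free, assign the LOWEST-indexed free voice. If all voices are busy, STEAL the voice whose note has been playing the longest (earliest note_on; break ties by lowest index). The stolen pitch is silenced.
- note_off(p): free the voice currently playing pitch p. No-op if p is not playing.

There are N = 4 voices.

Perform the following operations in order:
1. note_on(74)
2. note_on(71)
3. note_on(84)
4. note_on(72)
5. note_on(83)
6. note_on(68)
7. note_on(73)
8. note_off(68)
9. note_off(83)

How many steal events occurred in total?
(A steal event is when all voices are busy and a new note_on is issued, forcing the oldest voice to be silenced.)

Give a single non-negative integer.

Op 1: note_on(74): voice 0 is free -> assigned | voices=[74 - - -]
Op 2: note_on(71): voice 1 is free -> assigned | voices=[74 71 - -]
Op 3: note_on(84): voice 2 is free -> assigned | voices=[74 71 84 -]
Op 4: note_on(72): voice 3 is free -> assigned | voices=[74 71 84 72]
Op 5: note_on(83): all voices busy, STEAL voice 0 (pitch 74, oldest) -> assign | voices=[83 71 84 72]
Op 6: note_on(68): all voices busy, STEAL voice 1 (pitch 71, oldest) -> assign | voices=[83 68 84 72]
Op 7: note_on(73): all voices busy, STEAL voice 2 (pitch 84, oldest) -> assign | voices=[83 68 73 72]
Op 8: note_off(68): free voice 1 | voices=[83 - 73 72]
Op 9: note_off(83): free voice 0 | voices=[- - 73 72]

Answer: 3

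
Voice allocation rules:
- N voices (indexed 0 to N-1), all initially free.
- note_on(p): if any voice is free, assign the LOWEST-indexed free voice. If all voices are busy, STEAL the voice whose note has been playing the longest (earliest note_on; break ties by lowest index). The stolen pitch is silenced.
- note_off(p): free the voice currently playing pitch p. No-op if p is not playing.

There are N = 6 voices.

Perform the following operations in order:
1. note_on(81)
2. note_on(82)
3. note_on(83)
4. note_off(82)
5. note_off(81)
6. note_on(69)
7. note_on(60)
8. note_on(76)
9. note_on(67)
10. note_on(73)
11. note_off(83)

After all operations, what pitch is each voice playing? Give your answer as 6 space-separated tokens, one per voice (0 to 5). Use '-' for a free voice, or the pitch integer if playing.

Answer: 69 60 - 76 67 73

Derivation:
Op 1: note_on(81): voice 0 is free -> assigned | voices=[81 - - - - -]
Op 2: note_on(82): voice 1 is free -> assigned | voices=[81 82 - - - -]
Op 3: note_on(83): voice 2 is free -> assigned | voices=[81 82 83 - - -]
Op 4: note_off(82): free voice 1 | voices=[81 - 83 - - -]
Op 5: note_off(81): free voice 0 | voices=[- - 83 - - -]
Op 6: note_on(69): voice 0 is free -> assigned | voices=[69 - 83 - - -]
Op 7: note_on(60): voice 1 is free -> assigned | voices=[69 60 83 - - -]
Op 8: note_on(76): voice 3 is free -> assigned | voices=[69 60 83 76 - -]
Op 9: note_on(67): voice 4 is free -> assigned | voices=[69 60 83 76 67 -]
Op 10: note_on(73): voice 5 is free -> assigned | voices=[69 60 83 76 67 73]
Op 11: note_off(83): free voice 2 | voices=[69 60 - 76 67 73]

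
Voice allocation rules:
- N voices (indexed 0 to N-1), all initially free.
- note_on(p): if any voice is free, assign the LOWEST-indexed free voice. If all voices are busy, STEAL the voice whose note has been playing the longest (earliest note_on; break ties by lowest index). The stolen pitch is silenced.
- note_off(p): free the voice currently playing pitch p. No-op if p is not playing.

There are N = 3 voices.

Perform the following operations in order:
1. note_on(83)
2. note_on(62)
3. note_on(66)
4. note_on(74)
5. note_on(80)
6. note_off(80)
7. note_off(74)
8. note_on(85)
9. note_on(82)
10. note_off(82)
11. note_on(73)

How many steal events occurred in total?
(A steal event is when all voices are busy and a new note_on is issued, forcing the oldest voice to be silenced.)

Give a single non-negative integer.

Op 1: note_on(83): voice 0 is free -> assigned | voices=[83 - -]
Op 2: note_on(62): voice 1 is free -> assigned | voices=[83 62 -]
Op 3: note_on(66): voice 2 is free -> assigned | voices=[83 62 66]
Op 4: note_on(74): all voices busy, STEAL voice 0 (pitch 83, oldest) -> assign | voices=[74 62 66]
Op 5: note_on(80): all voices busy, STEAL voice 1 (pitch 62, oldest) -> assign | voices=[74 80 66]
Op 6: note_off(80): free voice 1 | voices=[74 - 66]
Op 7: note_off(74): free voice 0 | voices=[- - 66]
Op 8: note_on(85): voice 0 is free -> assigned | voices=[85 - 66]
Op 9: note_on(82): voice 1 is free -> assigned | voices=[85 82 66]
Op 10: note_off(82): free voice 1 | voices=[85 - 66]
Op 11: note_on(73): voice 1 is free -> assigned | voices=[85 73 66]

Answer: 2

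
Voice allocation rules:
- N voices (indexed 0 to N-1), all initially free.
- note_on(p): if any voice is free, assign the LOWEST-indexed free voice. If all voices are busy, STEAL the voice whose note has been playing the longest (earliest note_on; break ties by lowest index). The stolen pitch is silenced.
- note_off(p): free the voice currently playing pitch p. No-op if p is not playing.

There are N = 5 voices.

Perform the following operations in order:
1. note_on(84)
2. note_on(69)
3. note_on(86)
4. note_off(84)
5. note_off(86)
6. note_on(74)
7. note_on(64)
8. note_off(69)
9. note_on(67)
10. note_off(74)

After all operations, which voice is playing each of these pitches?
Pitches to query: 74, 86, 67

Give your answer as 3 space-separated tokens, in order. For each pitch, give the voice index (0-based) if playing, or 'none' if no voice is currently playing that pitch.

Answer: none none 1

Derivation:
Op 1: note_on(84): voice 0 is free -> assigned | voices=[84 - - - -]
Op 2: note_on(69): voice 1 is free -> assigned | voices=[84 69 - - -]
Op 3: note_on(86): voice 2 is free -> assigned | voices=[84 69 86 - -]
Op 4: note_off(84): free voice 0 | voices=[- 69 86 - -]
Op 5: note_off(86): free voice 2 | voices=[- 69 - - -]
Op 6: note_on(74): voice 0 is free -> assigned | voices=[74 69 - - -]
Op 7: note_on(64): voice 2 is free -> assigned | voices=[74 69 64 - -]
Op 8: note_off(69): free voice 1 | voices=[74 - 64 - -]
Op 9: note_on(67): voice 1 is free -> assigned | voices=[74 67 64 - -]
Op 10: note_off(74): free voice 0 | voices=[- 67 64 - -]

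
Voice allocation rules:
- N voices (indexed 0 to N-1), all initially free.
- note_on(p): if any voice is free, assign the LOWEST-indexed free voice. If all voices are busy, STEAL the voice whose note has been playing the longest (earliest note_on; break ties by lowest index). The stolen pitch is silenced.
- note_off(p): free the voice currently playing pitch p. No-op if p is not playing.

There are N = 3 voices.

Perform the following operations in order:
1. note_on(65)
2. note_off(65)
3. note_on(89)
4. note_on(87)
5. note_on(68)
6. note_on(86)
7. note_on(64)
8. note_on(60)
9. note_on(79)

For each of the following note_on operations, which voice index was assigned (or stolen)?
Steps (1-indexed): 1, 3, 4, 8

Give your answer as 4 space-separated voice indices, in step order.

Op 1: note_on(65): voice 0 is free -> assigned | voices=[65 - -]
Op 2: note_off(65): free voice 0 | voices=[- - -]
Op 3: note_on(89): voice 0 is free -> assigned | voices=[89 - -]
Op 4: note_on(87): voice 1 is free -> assigned | voices=[89 87 -]
Op 5: note_on(68): voice 2 is free -> assigned | voices=[89 87 68]
Op 6: note_on(86): all voices busy, STEAL voice 0 (pitch 89, oldest) -> assign | voices=[86 87 68]
Op 7: note_on(64): all voices busy, STEAL voice 1 (pitch 87, oldest) -> assign | voices=[86 64 68]
Op 8: note_on(60): all voices busy, STEAL voice 2 (pitch 68, oldest) -> assign | voices=[86 64 60]
Op 9: note_on(79): all voices busy, STEAL voice 0 (pitch 86, oldest) -> assign | voices=[79 64 60]

Answer: 0 0 1 2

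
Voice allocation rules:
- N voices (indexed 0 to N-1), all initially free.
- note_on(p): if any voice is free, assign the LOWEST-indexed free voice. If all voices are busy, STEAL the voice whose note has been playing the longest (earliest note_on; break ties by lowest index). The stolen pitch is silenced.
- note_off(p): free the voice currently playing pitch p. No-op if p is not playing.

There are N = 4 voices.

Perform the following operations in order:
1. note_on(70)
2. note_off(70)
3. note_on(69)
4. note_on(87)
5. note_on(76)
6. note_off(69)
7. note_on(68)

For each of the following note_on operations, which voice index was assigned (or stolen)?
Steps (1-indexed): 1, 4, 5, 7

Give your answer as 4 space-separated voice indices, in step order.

Answer: 0 1 2 0

Derivation:
Op 1: note_on(70): voice 0 is free -> assigned | voices=[70 - - -]
Op 2: note_off(70): free voice 0 | voices=[- - - -]
Op 3: note_on(69): voice 0 is free -> assigned | voices=[69 - - -]
Op 4: note_on(87): voice 1 is free -> assigned | voices=[69 87 - -]
Op 5: note_on(76): voice 2 is free -> assigned | voices=[69 87 76 -]
Op 6: note_off(69): free voice 0 | voices=[- 87 76 -]
Op 7: note_on(68): voice 0 is free -> assigned | voices=[68 87 76 -]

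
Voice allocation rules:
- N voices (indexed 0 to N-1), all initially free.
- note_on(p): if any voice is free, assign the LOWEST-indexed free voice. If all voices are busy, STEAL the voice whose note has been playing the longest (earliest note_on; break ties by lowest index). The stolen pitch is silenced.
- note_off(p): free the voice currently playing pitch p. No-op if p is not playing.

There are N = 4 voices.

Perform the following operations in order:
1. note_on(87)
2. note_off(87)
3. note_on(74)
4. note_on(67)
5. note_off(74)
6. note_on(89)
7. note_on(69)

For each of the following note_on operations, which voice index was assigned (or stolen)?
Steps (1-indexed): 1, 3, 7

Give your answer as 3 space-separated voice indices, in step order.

Answer: 0 0 2

Derivation:
Op 1: note_on(87): voice 0 is free -> assigned | voices=[87 - - -]
Op 2: note_off(87): free voice 0 | voices=[- - - -]
Op 3: note_on(74): voice 0 is free -> assigned | voices=[74 - - -]
Op 4: note_on(67): voice 1 is free -> assigned | voices=[74 67 - -]
Op 5: note_off(74): free voice 0 | voices=[- 67 - -]
Op 6: note_on(89): voice 0 is free -> assigned | voices=[89 67 - -]
Op 7: note_on(69): voice 2 is free -> assigned | voices=[89 67 69 -]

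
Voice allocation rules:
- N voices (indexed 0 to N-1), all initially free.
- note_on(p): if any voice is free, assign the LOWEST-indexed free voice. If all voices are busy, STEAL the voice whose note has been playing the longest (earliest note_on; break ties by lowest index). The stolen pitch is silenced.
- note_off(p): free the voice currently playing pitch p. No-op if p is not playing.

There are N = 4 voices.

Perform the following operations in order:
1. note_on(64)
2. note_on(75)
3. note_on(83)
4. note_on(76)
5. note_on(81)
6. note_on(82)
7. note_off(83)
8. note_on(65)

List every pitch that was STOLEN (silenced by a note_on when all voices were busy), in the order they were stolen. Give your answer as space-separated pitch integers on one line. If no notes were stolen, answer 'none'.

Op 1: note_on(64): voice 0 is free -> assigned | voices=[64 - - -]
Op 2: note_on(75): voice 1 is free -> assigned | voices=[64 75 - -]
Op 3: note_on(83): voice 2 is free -> assigned | voices=[64 75 83 -]
Op 4: note_on(76): voice 3 is free -> assigned | voices=[64 75 83 76]
Op 5: note_on(81): all voices busy, STEAL voice 0 (pitch 64, oldest) -> assign | voices=[81 75 83 76]
Op 6: note_on(82): all voices busy, STEAL voice 1 (pitch 75, oldest) -> assign | voices=[81 82 83 76]
Op 7: note_off(83): free voice 2 | voices=[81 82 - 76]
Op 8: note_on(65): voice 2 is free -> assigned | voices=[81 82 65 76]

Answer: 64 75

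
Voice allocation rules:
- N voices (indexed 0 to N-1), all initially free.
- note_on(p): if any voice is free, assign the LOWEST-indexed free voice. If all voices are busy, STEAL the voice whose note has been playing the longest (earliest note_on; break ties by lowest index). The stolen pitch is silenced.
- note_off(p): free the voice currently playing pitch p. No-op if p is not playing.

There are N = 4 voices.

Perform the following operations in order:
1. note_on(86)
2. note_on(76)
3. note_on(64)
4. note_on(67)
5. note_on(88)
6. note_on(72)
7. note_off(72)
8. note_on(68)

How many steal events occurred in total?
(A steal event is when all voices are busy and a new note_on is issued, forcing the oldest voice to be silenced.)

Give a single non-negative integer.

Op 1: note_on(86): voice 0 is free -> assigned | voices=[86 - - -]
Op 2: note_on(76): voice 1 is free -> assigned | voices=[86 76 - -]
Op 3: note_on(64): voice 2 is free -> assigned | voices=[86 76 64 -]
Op 4: note_on(67): voice 3 is free -> assigned | voices=[86 76 64 67]
Op 5: note_on(88): all voices busy, STEAL voice 0 (pitch 86, oldest) -> assign | voices=[88 76 64 67]
Op 6: note_on(72): all voices busy, STEAL voice 1 (pitch 76, oldest) -> assign | voices=[88 72 64 67]
Op 7: note_off(72): free voice 1 | voices=[88 - 64 67]
Op 8: note_on(68): voice 1 is free -> assigned | voices=[88 68 64 67]

Answer: 2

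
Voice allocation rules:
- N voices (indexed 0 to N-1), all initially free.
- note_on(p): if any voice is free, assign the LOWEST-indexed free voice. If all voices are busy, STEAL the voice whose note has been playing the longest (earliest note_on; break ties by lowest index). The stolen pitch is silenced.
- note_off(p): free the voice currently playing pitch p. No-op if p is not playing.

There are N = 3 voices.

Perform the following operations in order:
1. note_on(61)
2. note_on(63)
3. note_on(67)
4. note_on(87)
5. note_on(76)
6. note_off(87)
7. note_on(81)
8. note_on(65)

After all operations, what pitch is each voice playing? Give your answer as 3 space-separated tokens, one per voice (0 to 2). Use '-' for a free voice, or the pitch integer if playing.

Op 1: note_on(61): voice 0 is free -> assigned | voices=[61 - -]
Op 2: note_on(63): voice 1 is free -> assigned | voices=[61 63 -]
Op 3: note_on(67): voice 2 is free -> assigned | voices=[61 63 67]
Op 4: note_on(87): all voices busy, STEAL voice 0 (pitch 61, oldest) -> assign | voices=[87 63 67]
Op 5: note_on(76): all voices busy, STEAL voice 1 (pitch 63, oldest) -> assign | voices=[87 76 67]
Op 6: note_off(87): free voice 0 | voices=[- 76 67]
Op 7: note_on(81): voice 0 is free -> assigned | voices=[81 76 67]
Op 8: note_on(65): all voices busy, STEAL voice 2 (pitch 67, oldest) -> assign | voices=[81 76 65]

Answer: 81 76 65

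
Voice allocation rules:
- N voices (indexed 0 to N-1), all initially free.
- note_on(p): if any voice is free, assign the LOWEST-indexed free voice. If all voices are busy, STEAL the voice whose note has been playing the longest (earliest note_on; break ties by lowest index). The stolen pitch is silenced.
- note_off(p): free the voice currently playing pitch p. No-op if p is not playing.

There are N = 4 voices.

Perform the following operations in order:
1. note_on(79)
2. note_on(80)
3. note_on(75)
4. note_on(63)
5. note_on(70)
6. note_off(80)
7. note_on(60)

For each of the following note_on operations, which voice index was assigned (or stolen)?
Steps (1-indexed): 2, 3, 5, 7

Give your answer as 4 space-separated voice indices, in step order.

Op 1: note_on(79): voice 0 is free -> assigned | voices=[79 - - -]
Op 2: note_on(80): voice 1 is free -> assigned | voices=[79 80 - -]
Op 3: note_on(75): voice 2 is free -> assigned | voices=[79 80 75 -]
Op 4: note_on(63): voice 3 is free -> assigned | voices=[79 80 75 63]
Op 5: note_on(70): all voices busy, STEAL voice 0 (pitch 79, oldest) -> assign | voices=[70 80 75 63]
Op 6: note_off(80): free voice 1 | voices=[70 - 75 63]
Op 7: note_on(60): voice 1 is free -> assigned | voices=[70 60 75 63]

Answer: 1 2 0 1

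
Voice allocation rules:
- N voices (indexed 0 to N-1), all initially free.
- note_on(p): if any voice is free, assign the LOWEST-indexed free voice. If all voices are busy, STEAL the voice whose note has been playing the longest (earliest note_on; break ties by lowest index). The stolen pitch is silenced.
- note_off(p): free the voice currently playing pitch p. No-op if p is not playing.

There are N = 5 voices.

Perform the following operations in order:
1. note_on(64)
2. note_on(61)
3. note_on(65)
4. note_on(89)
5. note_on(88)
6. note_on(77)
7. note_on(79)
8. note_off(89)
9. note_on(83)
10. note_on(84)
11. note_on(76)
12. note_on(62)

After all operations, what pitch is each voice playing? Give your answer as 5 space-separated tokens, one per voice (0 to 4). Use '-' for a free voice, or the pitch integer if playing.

Op 1: note_on(64): voice 0 is free -> assigned | voices=[64 - - - -]
Op 2: note_on(61): voice 1 is free -> assigned | voices=[64 61 - - -]
Op 3: note_on(65): voice 2 is free -> assigned | voices=[64 61 65 - -]
Op 4: note_on(89): voice 3 is free -> assigned | voices=[64 61 65 89 -]
Op 5: note_on(88): voice 4 is free -> assigned | voices=[64 61 65 89 88]
Op 6: note_on(77): all voices busy, STEAL voice 0 (pitch 64, oldest) -> assign | voices=[77 61 65 89 88]
Op 7: note_on(79): all voices busy, STEAL voice 1 (pitch 61, oldest) -> assign | voices=[77 79 65 89 88]
Op 8: note_off(89): free voice 3 | voices=[77 79 65 - 88]
Op 9: note_on(83): voice 3 is free -> assigned | voices=[77 79 65 83 88]
Op 10: note_on(84): all voices busy, STEAL voice 2 (pitch 65, oldest) -> assign | voices=[77 79 84 83 88]
Op 11: note_on(76): all voices busy, STEAL voice 4 (pitch 88, oldest) -> assign | voices=[77 79 84 83 76]
Op 12: note_on(62): all voices busy, STEAL voice 0 (pitch 77, oldest) -> assign | voices=[62 79 84 83 76]

Answer: 62 79 84 83 76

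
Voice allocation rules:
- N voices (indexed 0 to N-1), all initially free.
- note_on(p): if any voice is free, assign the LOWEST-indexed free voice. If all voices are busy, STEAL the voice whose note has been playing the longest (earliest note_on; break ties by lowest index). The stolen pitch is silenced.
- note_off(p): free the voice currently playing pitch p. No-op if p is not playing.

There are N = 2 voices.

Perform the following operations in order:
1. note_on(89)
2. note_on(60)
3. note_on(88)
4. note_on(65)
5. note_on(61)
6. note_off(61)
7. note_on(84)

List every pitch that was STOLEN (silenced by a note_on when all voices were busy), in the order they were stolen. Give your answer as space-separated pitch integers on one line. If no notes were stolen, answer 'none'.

Op 1: note_on(89): voice 0 is free -> assigned | voices=[89 -]
Op 2: note_on(60): voice 1 is free -> assigned | voices=[89 60]
Op 3: note_on(88): all voices busy, STEAL voice 0 (pitch 89, oldest) -> assign | voices=[88 60]
Op 4: note_on(65): all voices busy, STEAL voice 1 (pitch 60, oldest) -> assign | voices=[88 65]
Op 5: note_on(61): all voices busy, STEAL voice 0 (pitch 88, oldest) -> assign | voices=[61 65]
Op 6: note_off(61): free voice 0 | voices=[- 65]
Op 7: note_on(84): voice 0 is free -> assigned | voices=[84 65]

Answer: 89 60 88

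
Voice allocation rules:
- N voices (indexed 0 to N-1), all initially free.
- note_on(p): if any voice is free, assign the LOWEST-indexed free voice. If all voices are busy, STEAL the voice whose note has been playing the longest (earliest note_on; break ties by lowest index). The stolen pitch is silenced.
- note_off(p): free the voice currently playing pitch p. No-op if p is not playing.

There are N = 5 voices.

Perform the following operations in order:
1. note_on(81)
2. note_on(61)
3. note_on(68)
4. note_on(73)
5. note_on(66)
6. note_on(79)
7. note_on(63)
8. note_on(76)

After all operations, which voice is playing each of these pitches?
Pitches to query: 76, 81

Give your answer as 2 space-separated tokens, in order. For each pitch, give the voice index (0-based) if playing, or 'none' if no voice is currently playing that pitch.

Op 1: note_on(81): voice 0 is free -> assigned | voices=[81 - - - -]
Op 2: note_on(61): voice 1 is free -> assigned | voices=[81 61 - - -]
Op 3: note_on(68): voice 2 is free -> assigned | voices=[81 61 68 - -]
Op 4: note_on(73): voice 3 is free -> assigned | voices=[81 61 68 73 -]
Op 5: note_on(66): voice 4 is free -> assigned | voices=[81 61 68 73 66]
Op 6: note_on(79): all voices busy, STEAL voice 0 (pitch 81, oldest) -> assign | voices=[79 61 68 73 66]
Op 7: note_on(63): all voices busy, STEAL voice 1 (pitch 61, oldest) -> assign | voices=[79 63 68 73 66]
Op 8: note_on(76): all voices busy, STEAL voice 2 (pitch 68, oldest) -> assign | voices=[79 63 76 73 66]

Answer: 2 none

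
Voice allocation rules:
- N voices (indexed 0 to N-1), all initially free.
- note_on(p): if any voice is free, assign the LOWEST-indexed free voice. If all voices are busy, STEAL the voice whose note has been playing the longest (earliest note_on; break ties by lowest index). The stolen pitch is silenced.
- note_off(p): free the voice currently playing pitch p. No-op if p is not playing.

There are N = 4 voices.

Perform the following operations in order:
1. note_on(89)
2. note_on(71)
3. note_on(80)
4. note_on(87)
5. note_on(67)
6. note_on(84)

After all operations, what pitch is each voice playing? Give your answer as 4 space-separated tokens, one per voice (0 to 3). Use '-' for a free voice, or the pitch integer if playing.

Op 1: note_on(89): voice 0 is free -> assigned | voices=[89 - - -]
Op 2: note_on(71): voice 1 is free -> assigned | voices=[89 71 - -]
Op 3: note_on(80): voice 2 is free -> assigned | voices=[89 71 80 -]
Op 4: note_on(87): voice 3 is free -> assigned | voices=[89 71 80 87]
Op 5: note_on(67): all voices busy, STEAL voice 0 (pitch 89, oldest) -> assign | voices=[67 71 80 87]
Op 6: note_on(84): all voices busy, STEAL voice 1 (pitch 71, oldest) -> assign | voices=[67 84 80 87]

Answer: 67 84 80 87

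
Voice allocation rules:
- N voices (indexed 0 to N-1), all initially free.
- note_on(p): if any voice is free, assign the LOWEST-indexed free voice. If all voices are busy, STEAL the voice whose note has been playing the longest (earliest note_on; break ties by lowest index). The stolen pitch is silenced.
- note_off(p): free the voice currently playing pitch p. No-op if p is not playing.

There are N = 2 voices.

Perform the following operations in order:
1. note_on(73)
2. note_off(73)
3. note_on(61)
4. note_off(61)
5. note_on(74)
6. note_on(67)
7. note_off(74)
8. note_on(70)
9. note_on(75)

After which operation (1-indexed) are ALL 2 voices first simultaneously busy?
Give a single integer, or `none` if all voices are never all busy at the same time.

Op 1: note_on(73): voice 0 is free -> assigned | voices=[73 -]
Op 2: note_off(73): free voice 0 | voices=[- -]
Op 3: note_on(61): voice 0 is free -> assigned | voices=[61 -]
Op 4: note_off(61): free voice 0 | voices=[- -]
Op 5: note_on(74): voice 0 is free -> assigned | voices=[74 -]
Op 6: note_on(67): voice 1 is free -> assigned | voices=[74 67]
Op 7: note_off(74): free voice 0 | voices=[- 67]
Op 8: note_on(70): voice 0 is free -> assigned | voices=[70 67]
Op 9: note_on(75): all voices busy, STEAL voice 1 (pitch 67, oldest) -> assign | voices=[70 75]

Answer: 6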